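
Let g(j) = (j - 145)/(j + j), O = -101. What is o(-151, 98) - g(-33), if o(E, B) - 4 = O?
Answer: -3290/33 ≈ -99.697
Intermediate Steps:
o(E, B) = -97 (o(E, B) = 4 - 101 = -97)
g(j) = (-145 + j)/(2*j) (g(j) = (-145 + j)/((2*j)) = (-145 + j)*(1/(2*j)) = (-145 + j)/(2*j))
o(-151, 98) - g(-33) = -97 - (-145 - 33)/(2*(-33)) = -97 - (-1)*(-178)/(2*33) = -97 - 1*89/33 = -97 - 89/33 = -3290/33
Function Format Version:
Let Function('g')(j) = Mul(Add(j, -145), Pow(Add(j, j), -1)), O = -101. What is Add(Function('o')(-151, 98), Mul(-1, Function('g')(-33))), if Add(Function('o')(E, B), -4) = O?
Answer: Rational(-3290, 33) ≈ -99.697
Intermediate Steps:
Function('o')(E, B) = -97 (Function('o')(E, B) = Add(4, -101) = -97)
Function('g')(j) = Mul(Rational(1, 2), Pow(j, -1), Add(-145, j)) (Function('g')(j) = Mul(Add(-145, j), Pow(Mul(2, j), -1)) = Mul(Add(-145, j), Mul(Rational(1, 2), Pow(j, -1))) = Mul(Rational(1, 2), Pow(j, -1), Add(-145, j)))
Add(Function('o')(-151, 98), Mul(-1, Function('g')(-33))) = Add(-97, Mul(-1, Mul(Rational(1, 2), Pow(-33, -1), Add(-145, -33)))) = Add(-97, Mul(-1, Mul(Rational(1, 2), Rational(-1, 33), -178))) = Add(-97, Mul(-1, Rational(89, 33))) = Add(-97, Rational(-89, 33)) = Rational(-3290, 33)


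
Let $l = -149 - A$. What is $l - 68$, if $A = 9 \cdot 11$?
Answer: $-316$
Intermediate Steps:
$A = 99$
$l = -248$ ($l = -149 - 99 = -248$)
$l - 68 = -248 - 68 = -316$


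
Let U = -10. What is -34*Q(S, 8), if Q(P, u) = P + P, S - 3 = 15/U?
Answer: -102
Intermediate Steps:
S = 3/2 (S = 3 + 15/(-10) = 3 + 15*(-1/10) = 3 - 3/2 = 3/2 ≈ 1.5000)
Q(P, u) = 2*P
-34*Q(S, 8) = -68*3/2 = -34*3 = -102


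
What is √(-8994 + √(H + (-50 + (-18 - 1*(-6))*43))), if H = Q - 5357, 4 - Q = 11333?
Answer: √(-8994 + 2*I*√4313) ≈ 0.6925 + 94.839*I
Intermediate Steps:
Q = -11329 (Q = 4 - 1*11333 = 4 - 11333 = -11329)
H = -16686 (H = -11329 - 5357 = -16686)
√(-8994 + √(H + (-50 + (-18 - 1*(-6))*43))) = √(-8994 + √(-16686 + (-50 + (-18 - 1*(-6))*43))) = √(-8994 + √(-16686 + (-50 + (-18 + 6)*43))) = √(-8994 + √(-16686 + (-50 - 12*43))) = √(-8994 + √(-16686 + (-50 - 516))) = √(-8994 + √(-16686 - 566)) = √(-8994 + √(-17252)) = √(-8994 + 2*I*√4313)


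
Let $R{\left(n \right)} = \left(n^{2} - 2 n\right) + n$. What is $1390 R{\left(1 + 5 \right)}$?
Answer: $41700$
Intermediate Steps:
$R{\left(n \right)} = n^{2} - n$
$1390 R{\left(1 + 5 \right)} = 1390 \left(1 + 5\right) \left(-1 + \left(1 + 5\right)\right) = 1390 \cdot 6 \left(-1 + 6\right) = 1390 \cdot 6 \cdot 5 = 1390 \cdot 30 = 41700$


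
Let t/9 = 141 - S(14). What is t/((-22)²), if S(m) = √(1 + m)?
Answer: 1269/484 - 9*√15/484 ≈ 2.5499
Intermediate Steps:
t = 1269 - 9*√15 (t = 9*(141 - √(1 + 14)) = 9*(141 - √15) = 1269 - 9*√15 ≈ 1234.1)
t/((-22)²) = (1269 - 9*√15)/((-22)²) = (1269 - 9*√15)/484 = (1269 - 9*√15)*(1/484) = 1269/484 - 9*√15/484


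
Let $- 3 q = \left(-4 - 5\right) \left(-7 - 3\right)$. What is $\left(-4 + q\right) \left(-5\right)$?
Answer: $170$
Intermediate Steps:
$q = -30$ ($q = - \frac{\left(-4 - 5\right) \left(-7 - 3\right)}{3} = - \frac{\left(-9\right) \left(-10\right)}{3} = \left(- \frac{1}{3}\right) 90 = -30$)
$\left(-4 + q\right) \left(-5\right) = \left(-4 - 30\right) \left(-5\right) = \left(-34\right) \left(-5\right) = 170$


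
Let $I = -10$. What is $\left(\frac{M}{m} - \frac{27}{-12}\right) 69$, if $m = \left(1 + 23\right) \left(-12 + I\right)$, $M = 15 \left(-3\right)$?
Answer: $\frac{28359}{176} \approx 161.13$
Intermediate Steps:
$M = -45$
$m = -528$ ($m = \left(1 + 23\right) \left(-12 - 10\right) = 24 \left(-22\right) = -528$)
$\left(\frac{M}{m} - \frac{27}{-12}\right) 69 = \left(- \frac{45}{-528} - \frac{27}{-12}\right) 69 = \left(\left(-45\right) \left(- \frac{1}{528}\right) - - \frac{9}{4}\right) 69 = \left(\frac{15}{176} + \frac{9}{4}\right) 69 = \frac{411}{176} \cdot 69 = \frac{28359}{176}$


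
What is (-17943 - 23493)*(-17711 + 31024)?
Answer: -551637468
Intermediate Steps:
(-17943 - 23493)*(-17711 + 31024) = -41436*13313 = -551637468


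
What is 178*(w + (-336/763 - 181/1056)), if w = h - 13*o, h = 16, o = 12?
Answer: -1440462953/57552 ≈ -25029.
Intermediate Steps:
w = -140 (w = 16 - 13*12 = 16 - 156 = -140)
178*(w + (-336/763 - 181/1056)) = 178*(-140 + (-336/763 - 181/1056)) = 178*(-140 + (-336*1/763 - 181*1/1056)) = 178*(-140 + (-48/109 - 181/1056)) = 178*(-140 - 70417/115104) = 178*(-16184977/115104) = -1440462953/57552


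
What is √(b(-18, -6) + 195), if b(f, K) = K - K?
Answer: √195 ≈ 13.964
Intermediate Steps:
b(f, K) = 0
√(b(-18, -6) + 195) = √(0 + 195) = √195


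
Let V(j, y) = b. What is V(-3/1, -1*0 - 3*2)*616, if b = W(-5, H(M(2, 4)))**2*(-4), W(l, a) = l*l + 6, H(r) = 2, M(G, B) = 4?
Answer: -2367904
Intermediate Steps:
W(l, a) = 6 + l**2 (W(l, a) = l**2 + 6 = 6 + l**2)
b = -3844 (b = (6 + (-5)**2)**2*(-4) = (6 + 25)**2*(-4) = 31**2*(-4) = 961*(-4) = -3844)
V(j, y) = -3844
V(-3/1, -1*0 - 3*2)*616 = -3844*616 = -2367904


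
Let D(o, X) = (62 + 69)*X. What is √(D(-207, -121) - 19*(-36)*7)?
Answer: I*√11063 ≈ 105.18*I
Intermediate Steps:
D(o, X) = 131*X
√(D(-207, -121) - 19*(-36)*7) = √(131*(-121) - 19*(-36)*7) = √(-15851 + 684*7) = √(-15851 + 4788) = √(-11063) = I*√11063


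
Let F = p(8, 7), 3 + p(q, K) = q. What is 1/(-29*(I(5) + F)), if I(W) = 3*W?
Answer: -1/580 ≈ -0.0017241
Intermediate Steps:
p(q, K) = -3 + q
F = 5 (F = -3 + 8 = 5)
1/(-29*(I(5) + F)) = 1/(-29*(3*5 + 5)) = 1/(-29*(15 + 5)) = 1/(-29*20) = 1/(-580) = -1/580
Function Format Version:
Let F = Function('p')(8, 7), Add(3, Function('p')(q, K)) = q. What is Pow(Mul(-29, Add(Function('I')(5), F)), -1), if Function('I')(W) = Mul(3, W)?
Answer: Rational(-1, 580) ≈ -0.0017241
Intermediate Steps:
Function('p')(q, K) = Add(-3, q)
F = 5 (F = Add(-3, 8) = 5)
Pow(Mul(-29, Add(Function('I')(5), F)), -1) = Pow(Mul(-29, Add(Mul(3, 5), 5)), -1) = Pow(Mul(-29, Add(15, 5)), -1) = Pow(Mul(-29, 20), -1) = Pow(-580, -1) = Rational(-1, 580)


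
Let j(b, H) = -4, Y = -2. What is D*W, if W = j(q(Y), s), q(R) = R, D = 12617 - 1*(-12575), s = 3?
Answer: -100768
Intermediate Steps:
D = 25192 (D = 12617 + 12575 = 25192)
W = -4
D*W = 25192*(-4) = -100768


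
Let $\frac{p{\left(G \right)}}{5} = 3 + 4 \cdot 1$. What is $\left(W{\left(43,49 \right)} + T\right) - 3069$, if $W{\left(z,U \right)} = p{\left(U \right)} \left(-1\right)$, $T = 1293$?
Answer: $-1811$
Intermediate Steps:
$p{\left(G \right)} = 35$ ($p{\left(G \right)} = 5 \left(3 + 4 \cdot 1\right) = 5 \left(3 + 4\right) = 5 \cdot 7 = 35$)
$W{\left(z,U \right)} = -35$ ($W{\left(z,U \right)} = 35 \left(-1\right) = -35$)
$\left(W{\left(43,49 \right)} + T\right) - 3069 = \left(-35 + 1293\right) - 3069 = 1258 - 3069 = -1811$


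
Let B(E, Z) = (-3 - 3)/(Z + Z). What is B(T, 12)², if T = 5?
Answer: 1/16 ≈ 0.062500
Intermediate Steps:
B(E, Z) = -3/Z (B(E, Z) = -6*1/(2*Z) = -3/Z)
B(T, 12)² = (-3/12)² = (-3*1/12)² = (-¼)² = 1/16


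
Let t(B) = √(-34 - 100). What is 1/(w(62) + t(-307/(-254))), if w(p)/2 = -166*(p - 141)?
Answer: 13114/343954059 - I*√134/687908118 ≈ 3.8127e-5 - 1.6828e-8*I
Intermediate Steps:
t(B) = I*√134 (t(B) = √(-134) = I*√134)
w(p) = 46812 - 332*p (w(p) = 2*(-166*(p - 141)) = 2*(-166*(-141 + p)) = 2*(23406 - 166*p) = 46812 - 332*p)
1/(w(62) + t(-307/(-254))) = 1/((46812 - 332*62) + I*√134) = 1/((46812 - 20584) + I*√134) = 1/(26228 + I*√134)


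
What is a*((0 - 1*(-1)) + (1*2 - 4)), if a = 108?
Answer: -108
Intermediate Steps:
a*((0 - 1*(-1)) + (1*2 - 4)) = 108*((0 - 1*(-1)) + (1*2 - 4)) = 108*((0 + 1) + (2 - 4)) = 108*(1 - 2) = 108*(-1) = -108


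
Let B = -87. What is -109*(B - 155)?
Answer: 26378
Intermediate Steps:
-109*(B - 155) = -109*(-87 - 155) = -109*(-242) = 26378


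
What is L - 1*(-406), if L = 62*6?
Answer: 778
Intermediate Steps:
L = 372
L - 1*(-406) = 372 - 1*(-406) = 372 + 406 = 778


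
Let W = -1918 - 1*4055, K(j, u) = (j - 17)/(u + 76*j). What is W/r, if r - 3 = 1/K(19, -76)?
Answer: -1991/229 ≈ -8.6943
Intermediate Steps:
K(j, u) = (-17 + j)/(u + 76*j)
r = 687 (r = 3 + 1/((-17 + 19)/(-76 + 76*19)) = 3 + 1/(2/(-76 + 1444)) = 3 + 1/(2/1368) = 3 + 1/((1/1368)*2) = 3 + 1/(1/684) = 3 + 684 = 687)
W = -5973 (W = -1918 - 4055 = -5973)
W/r = -5973/687 = -5973*1/687 = -1991/229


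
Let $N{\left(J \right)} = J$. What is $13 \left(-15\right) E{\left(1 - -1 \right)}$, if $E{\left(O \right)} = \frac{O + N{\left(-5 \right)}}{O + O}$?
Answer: $\frac{585}{4} \approx 146.25$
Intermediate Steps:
$E{\left(O \right)} = \frac{-5 + O}{2 O}$ ($E{\left(O \right)} = \frac{O - 5}{O + O} = \frac{-5 + O}{2 O}$)
$13 \left(-15\right) E{\left(1 - -1 \right)} = 13 \left(-15\right) \frac{-5 + \left(1 - -1\right)}{2 \left(1 - -1\right)} = - 195 \frac{-5 + \left(1 + 1\right)}{2 \left(1 + 1\right)} = - 195 \frac{-5 + 2}{2 \cdot 2} = - 195 \cdot \frac{1}{2} \cdot \frac{1}{2} \left(-3\right) = \left(-195\right) \left(- \frac{3}{4}\right) = \frac{585}{4}$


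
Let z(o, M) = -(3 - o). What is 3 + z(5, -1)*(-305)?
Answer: -607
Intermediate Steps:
z(o, M) = -3 + o
3 + z(5, -1)*(-305) = 3 + (-3 + 5)*(-305) = 3 + 2*(-305) = 3 - 610 = -607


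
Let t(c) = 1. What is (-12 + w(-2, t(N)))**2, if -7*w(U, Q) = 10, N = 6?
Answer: 8836/49 ≈ 180.33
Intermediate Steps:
w(U, Q) = -10/7 (w(U, Q) = -1/7*10 = -10/7)
(-12 + w(-2, t(N)))**2 = (-12 - 10/7)**2 = (-94/7)**2 = 8836/49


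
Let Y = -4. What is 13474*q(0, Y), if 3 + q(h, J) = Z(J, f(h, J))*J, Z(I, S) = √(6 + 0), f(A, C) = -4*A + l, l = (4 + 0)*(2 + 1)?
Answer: -40422 - 53896*√6 ≈ -1.7244e+5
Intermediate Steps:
l = 12 (l = 4*3 = 12)
f(A, C) = 12 - 4*A (f(A, C) = -4*A + 12 = 12 - 4*A)
Z(I, S) = √6
q(h, J) = -3 + J*√6 (q(h, J) = -3 + √6*J = -3 + J*√6)
13474*q(0, Y) = 13474*(-3 - 4*√6) = -40422 - 53896*√6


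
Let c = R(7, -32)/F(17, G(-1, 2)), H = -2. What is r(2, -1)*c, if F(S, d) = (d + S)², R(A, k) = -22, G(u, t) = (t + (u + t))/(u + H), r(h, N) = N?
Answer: 11/128 ≈ 0.085938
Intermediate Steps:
G(u, t) = (u + 2*t)/(-2 + u) (G(u, t) = (t + (u + t))/(u - 2) = (t + (t + u))/(-2 + u) = (u + 2*t)/(-2 + u))
F(S, d) = (S + d)²
c = -11/128 (c = -22/(17 + (-1 + 2*2)/(-2 - 1))² = -22/(17 + (-1 + 4)/(-3))² = -22/(17 - ⅓*3)² = -22/(17 - 1)² = -22/(16²) = -22/256 = -22*1/256 = -11/128 ≈ -0.085938)
r(2, -1)*c = -1*(-11/128) = 11/128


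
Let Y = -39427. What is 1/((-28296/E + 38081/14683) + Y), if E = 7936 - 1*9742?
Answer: -4419583/174170191532 ≈ -2.5375e-5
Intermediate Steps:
E = -1806 (E = 7936 - 9742 = -1806)
1/((-28296/E + 38081/14683) + Y) = 1/((-28296/(-1806) + 38081/14683) - 39427) = 1/((-28296*(-1/1806) + 38081*(1/14683)) - 39427) = 1/((4716/301 + 38081/14683) - 39427) = 1/(80707409/4419583 - 39427) = 1/(-174170191532/4419583) = -4419583/174170191532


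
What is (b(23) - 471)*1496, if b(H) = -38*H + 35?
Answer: -1959760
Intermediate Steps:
b(H) = 35 - 38*H
(b(23) - 471)*1496 = ((35 - 38*23) - 471)*1496 = ((35 - 874) - 471)*1496 = (-839 - 471)*1496 = -1310*1496 = -1959760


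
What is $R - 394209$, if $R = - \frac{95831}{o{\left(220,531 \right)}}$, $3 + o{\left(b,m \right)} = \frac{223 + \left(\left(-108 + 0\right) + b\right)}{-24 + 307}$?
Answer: $- \frac{175503253}{514} \approx -3.4145 \cdot 10^{5}$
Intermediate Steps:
$o{\left(b,m \right)} = - \frac{734}{283} + \frac{b}{283}$ ($o{\left(b,m \right)} = -3 + \frac{223 + \left(\left(-108 + 0\right) + b\right)}{-24 + 307} = -3 + \frac{223 + \left(-108 + b\right)}{283} = -3 + \left(115 + b\right) \frac{1}{283} = -3 + \left(\frac{115}{283} + \frac{b}{283}\right) = - \frac{734}{283} + \frac{b}{283}$)
$R = \frac{27120173}{514}$ ($R = - \frac{95831}{- \frac{734}{283} + \frac{1}{283} \cdot 220} = - \frac{95831}{- \frac{734}{283} + \frac{220}{283}} = - \frac{95831}{- \frac{514}{283}} = \left(-95831\right) \left(- \frac{283}{514}\right) = \frac{27120173}{514} \approx 52763.0$)
$R - 394209 = \frac{27120173}{514} - 394209 = - \frac{175503253}{514}$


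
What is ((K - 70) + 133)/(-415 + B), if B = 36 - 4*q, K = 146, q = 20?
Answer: -209/459 ≈ -0.45534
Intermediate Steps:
B = -44 (B = 36 - 4*20 = 36 - 1*80 = 36 - 80 = -44)
((K - 70) + 133)/(-415 + B) = ((146 - 70) + 133)/(-415 - 44) = (76 + 133)/(-459) = 209*(-1/459) = -209/459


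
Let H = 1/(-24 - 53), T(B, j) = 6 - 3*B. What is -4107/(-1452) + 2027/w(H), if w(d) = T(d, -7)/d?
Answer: -344483/225060 ≈ -1.5306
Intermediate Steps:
H = -1/77 (H = 1/(-77) = -1/77 ≈ -0.012987)
w(d) = (6 - 3*d)/d
-4107/(-1452) + 2027/w(H) = -4107/(-1452) + 2027/(-3 + 6/(-1/77)) = -4107*(-1/1452) + 2027/(-3 + 6*(-77)) = 1369/484 + 2027/(-3 - 462) = 1369/484 + 2027/(-465) = 1369/484 + 2027*(-1/465) = 1369/484 - 2027/465 = -344483/225060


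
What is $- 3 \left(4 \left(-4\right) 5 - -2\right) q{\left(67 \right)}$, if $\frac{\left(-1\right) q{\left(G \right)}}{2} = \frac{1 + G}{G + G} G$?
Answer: $-15912$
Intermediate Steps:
$q{\left(G \right)} = -1 - G$ ($q{\left(G \right)} = - 2 \frac{1 + G}{G + G} G = - 2 \frac{1 + G}{2 G} G = - 2 \left(\frac{1}{2} + \frac{G}{2}\right) = -1 - G$)
$- 3 \left(4 \left(-4\right) 5 - -2\right) q{\left(67 \right)} = - 3 \left(4 \left(-4\right) 5 - -2\right) \left(-1 - 67\right) = - 3 \left(\left(-16\right) 5 + \left(-1 + 3\right)\right) \left(-1 - 67\right) = - 3 \left(-80 + 2\right) \left(-68\right) = \left(-3\right) \left(-78\right) \left(-68\right) = 234 \left(-68\right) = -15912$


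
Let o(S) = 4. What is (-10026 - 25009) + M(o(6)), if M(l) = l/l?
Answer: -35034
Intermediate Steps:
M(l) = 1
(-10026 - 25009) + M(o(6)) = (-10026 - 25009) + 1 = -35035 + 1 = -35034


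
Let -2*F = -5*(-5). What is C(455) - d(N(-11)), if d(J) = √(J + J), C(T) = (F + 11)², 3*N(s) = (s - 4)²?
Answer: 9/4 - 5*√6 ≈ -9.9975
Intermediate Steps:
F = -25/2 (F = -(-5)*(-5)/2 = -½*25 = -25/2 ≈ -12.500)
N(s) = (-4 + s)²/3 (N(s) = (s - 4)²/3 = (-4 + s)²/3)
C(T) = 9/4 (C(T) = (-25/2 + 11)² = (-3/2)² = 9/4)
d(J) = √2*√J (d(J) = √(2*J) = √2*√J)
C(455) - d(N(-11)) = 9/4 - √2*√((-4 - 11)²/3) = 9/4 - √2*√((⅓)*(-15)²) = 9/4 - √2*√((⅓)*225) = 9/4 - √2*√75 = 9/4 - √2*5*√3 = 9/4 - 5*√6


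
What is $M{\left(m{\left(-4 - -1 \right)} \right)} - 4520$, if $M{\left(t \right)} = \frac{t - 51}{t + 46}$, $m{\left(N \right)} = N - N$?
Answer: $- \frac{207971}{46} \approx -4521.1$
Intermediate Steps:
$m{\left(N \right)} = 0$
$M{\left(t \right)} = \frac{-51 + t}{46 + t}$
$M{\left(m{\left(-4 - -1 \right)} \right)} - 4520 = \frac{-51 + 0}{46 + 0} - 4520 = \frac{1}{46} \left(-51\right) - 4520 = - \frac{51}{46} - 4520 = - \frac{207971}{46}$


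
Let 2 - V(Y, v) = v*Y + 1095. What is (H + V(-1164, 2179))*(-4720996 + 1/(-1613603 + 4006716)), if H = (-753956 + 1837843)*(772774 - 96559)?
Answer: -8280701856267560560283496/2393113 ≈ -3.4602e+18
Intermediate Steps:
H = 732940647705 (H = 1083887*676215 = 732940647705)
V(Y, v) = -1093 - Y*v (V(Y, v) = 2 - (v*Y + 1095) = 2 - (Y*v + 1095) = 2 - (1095 + Y*v) = 2 + (-1095 - Y*v) = -1093 - Y*v)
(H + V(-1164, 2179))*(-4720996 + 1/(-1613603 + 4006716)) = (732940647705 + (-1093 - 1*(-1164)*2179))*(-4720996 + 1/(-1613603 + 4006716)) = (732940647705 + (-1093 + 2536356))*(-4720996 + 1/2393113) = (732940647705 + 2535263)*(-4720996 + 1/2393113) = 732943182968*(-11297876900547/2393113) = -8280701856267560560283496/2393113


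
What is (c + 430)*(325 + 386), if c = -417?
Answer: 9243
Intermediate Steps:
(c + 430)*(325 + 386) = (-417 + 430)*(325 + 386) = 13*711 = 9243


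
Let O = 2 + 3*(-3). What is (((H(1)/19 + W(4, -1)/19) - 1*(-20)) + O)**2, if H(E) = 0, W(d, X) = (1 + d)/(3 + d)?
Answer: 3006756/17689 ≈ 169.98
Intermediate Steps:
W(d, X) = (1 + d)/(3 + d)
O = -7 (O = 2 - 9 = -7)
(((H(1)/19 + W(4, -1)/19) - 1*(-20)) + O)**2 = (((0/19 + ((1 + 4)/(3 + 4))/19) - 1*(-20)) - 7)**2 = (((0*(1/19) + (5/7)*(1/19)) + 20) - 7)**2 = (((0 + ((1/7)*5)*(1/19)) + 20) - 7)**2 = (((0 + (5/7)*(1/19)) + 20) - 7)**2 = (((0 + 5/133) + 20) - 7)**2 = ((5/133 + 20) - 7)**2 = (2665/133 - 7)**2 = (1734/133)**2 = 3006756/17689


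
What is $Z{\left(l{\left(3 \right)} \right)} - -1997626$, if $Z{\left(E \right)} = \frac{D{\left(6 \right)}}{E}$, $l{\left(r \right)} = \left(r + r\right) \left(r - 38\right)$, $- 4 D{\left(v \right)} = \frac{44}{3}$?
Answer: $\frac{1258504391}{630} \approx 1.9976 \cdot 10^{6}$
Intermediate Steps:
$D{\left(v \right)} = - \frac{11}{3}$ ($D{\left(v \right)} = - \frac{44 \cdot \frac{1}{3}}{4} = \left(- \frac{1}{4}\right) \frac{44}{3} = - \frac{11}{3}$)
$l{\left(r \right)} = 2 r \left(-38 + r\right)$
$Z{\left(E \right)} = - \frac{11}{3 E}$
$Z{\left(l{\left(3 \right)} \right)} - -1997626 = - \frac{11}{3 \cdot 2 \cdot 3 \left(-38 + 3\right)} - -1997626 = - \frac{11}{3 \cdot 2 \cdot 3 \left(-35\right)} + 1997626 = - \frac{11}{3 \left(-210\right)} + 1997626 = \left(- \frac{11}{3}\right) \left(- \frac{1}{210}\right) + 1997626 = \frac{11}{630} + 1997626 = \frac{1258504391}{630}$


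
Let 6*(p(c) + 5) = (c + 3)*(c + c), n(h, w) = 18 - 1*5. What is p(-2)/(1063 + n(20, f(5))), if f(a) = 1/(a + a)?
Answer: -17/3228 ≈ -0.0052664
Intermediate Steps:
f(a) = 1/(2*a)
n(h, w) = 13 (n(h, w) = 18 - 5 = 13)
p(c) = -5 + c*(3 + c)/3 (p(c) = -5 + ((c + 3)*(c + c))/6 = -5 + ((3 + c)*(2*c))/6 = -5 + (2*c*(3 + c))/6 = -5 + c*(3 + c)/3)
p(-2)/(1063 + n(20, f(5))) = (-5 - 2 + (⅓)*(-2)²)/(1063 + 13) = (-5 - 2 + (⅓)*4)/1076 = (-5 - 2 + 4/3)*(1/1076) = -17/3*1/1076 = -17/3228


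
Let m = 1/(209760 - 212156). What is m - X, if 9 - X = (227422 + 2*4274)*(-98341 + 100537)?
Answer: 1241583505955/2396 ≈ 5.1819e+8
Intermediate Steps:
m = -1/2396 (m = 1/(-2396) = -1/2396 ≈ -0.00041736)
X = -518190111 (X = 9 - (227422 + 2*4274)*(-98341 + 100537) = 9 - (227422 + 8548)*2196 = 9 - 235970*2196 = 9 - 1*518190120 = 9 - 518190120 = -518190111)
m - X = -1/2396 - 1*(-518190111) = -1/2396 + 518190111 = 1241583505955/2396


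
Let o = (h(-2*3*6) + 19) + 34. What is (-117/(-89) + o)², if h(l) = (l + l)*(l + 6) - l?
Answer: 40111277284/7921 ≈ 5.0639e+6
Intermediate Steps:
h(l) = -l + 2*l*(6 + l) (h(l) = (2*l)*(6 + l) - l = 2*l*(6 + l) - l = -l + 2*l*(6 + l))
o = 2249 (o = ((-2*3*6)*(11 + 2*(-2*3*6)) + 19) + 34 = ((-6*6)*(11 + 2*(-6*6)) + 19) + 34 = (-36*(11 + 2*(-36)) + 19) + 34 = (-36*(11 - 72) + 19) + 34 = (-36*(-61) + 19) + 34 = (2196 + 19) + 34 = 2215 + 34 = 2249)
(-117/(-89) + o)² = (-117/(-89) + 2249)² = (-117*(-1/89) + 2249)² = (117/89 + 2249)² = (200278/89)² = 40111277284/7921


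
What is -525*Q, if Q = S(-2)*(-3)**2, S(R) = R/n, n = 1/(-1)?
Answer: -9450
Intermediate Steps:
n = -1
S(R) = -R (S(R) = R/(-1) = R*(-1) = -R)
Q = 18 (Q = -1*(-2)*(-3)**2 = 2*9 = 18)
-525*Q = -525*18 = -9450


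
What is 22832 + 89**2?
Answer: 30753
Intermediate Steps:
22832 + 89**2 = 22832 + 7921 = 30753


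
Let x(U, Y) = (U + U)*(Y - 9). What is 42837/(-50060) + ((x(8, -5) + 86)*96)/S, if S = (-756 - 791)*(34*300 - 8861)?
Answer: -88070780541/103695935980 ≈ -0.84932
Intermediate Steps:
x(U, Y) = 2*U*(-9 + Y) (x(U, Y) = (2*U)*(-9 + Y) = 2*U*(-9 + Y))
S = -2071433 (S = -1547*(10200 - 8861) = -1547*1339 = -2071433)
42837/(-50060) + ((x(8, -5) + 86)*96)/S = 42837/(-50060) + ((2*8*(-9 - 5) + 86)*96)/(-2071433) = 42837*(-1/50060) + ((2*8*(-14) + 86)*96)*(-1/2071433) = -42837/50060 + ((-224 + 86)*96)*(-1/2071433) = -42837/50060 - 138*96*(-1/2071433) = -42837/50060 - 13248*(-1/2071433) = -42837/50060 + 13248/2071433 = -88070780541/103695935980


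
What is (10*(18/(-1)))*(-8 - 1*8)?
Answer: 2880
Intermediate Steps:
(10*(18/(-1)))*(-8 - 1*8) = (10*(18*(-1)))*(-8 - 8) = (10*(-18))*(-16) = -180*(-16) = 2880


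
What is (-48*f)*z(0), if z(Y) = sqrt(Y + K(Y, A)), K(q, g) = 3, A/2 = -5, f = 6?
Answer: -288*sqrt(3) ≈ -498.83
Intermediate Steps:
A = -10 (A = 2*(-5) = -10)
z(Y) = sqrt(3 + Y) (z(Y) = sqrt(Y + 3) = sqrt(3 + Y))
(-48*f)*z(0) = (-48*6)*sqrt(3 + 0) = (-12*24)*sqrt(3) = -288*sqrt(3)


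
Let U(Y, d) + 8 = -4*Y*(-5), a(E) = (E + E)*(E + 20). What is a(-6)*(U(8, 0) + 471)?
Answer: -104664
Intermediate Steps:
a(E) = 2*E*(20 + E) (a(E) = (2*E)*(20 + E) = 2*E*(20 + E))
U(Y, d) = -8 + 20*Y (U(Y, d) = -8 - 4*Y*(-5) = -8 + 20*Y)
a(-6)*(U(8, 0) + 471) = (2*(-6)*(20 - 6))*((-8 + 20*8) + 471) = (2*(-6)*14)*((-8 + 160) + 471) = -168*(152 + 471) = -168*623 = -104664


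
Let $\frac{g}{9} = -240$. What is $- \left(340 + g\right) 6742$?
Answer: $12270440$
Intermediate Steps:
$g = -2160$ ($g = 9 \left(-240\right) = -2160$)
$- \left(340 + g\right) 6742 = - \left(340 - 2160\right) 6742 = - \left(-1820\right) 6742 = \left(-1\right) \left(-12270440\right) = 12270440$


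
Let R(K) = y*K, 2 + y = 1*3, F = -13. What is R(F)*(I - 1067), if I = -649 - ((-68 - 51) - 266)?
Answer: 17303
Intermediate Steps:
y = 1 (y = -2 + 1*3 = -2 + 3 = 1)
R(K) = K (R(K) = 1*K = K)
I = -264 (I = -649 - (-119 - 266) = -649 - 1*(-385) = -649 + 385 = -264)
R(F)*(I - 1067) = -13*(-264 - 1067) = -13*(-1331) = 17303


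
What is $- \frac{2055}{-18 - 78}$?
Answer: $\frac{685}{32} \approx 21.406$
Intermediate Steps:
$- \frac{2055}{-18 - 78} = - \frac{2055}{-96} = \left(-2055\right) \left(- \frac{1}{96}\right) = \frac{685}{32}$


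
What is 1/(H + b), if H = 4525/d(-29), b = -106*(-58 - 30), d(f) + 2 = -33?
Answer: 7/64391 ≈ 0.00010871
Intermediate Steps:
d(f) = -35 (d(f) = -2 - 33 = -35)
b = 9328 (b = -106*(-88) = 9328)
H = -905/7 (H = 4525/(-35) = 4525*(-1/35) = -905/7 ≈ -129.29)
1/(H + b) = 1/(-905/7 + 9328) = 1/(64391/7) = 7/64391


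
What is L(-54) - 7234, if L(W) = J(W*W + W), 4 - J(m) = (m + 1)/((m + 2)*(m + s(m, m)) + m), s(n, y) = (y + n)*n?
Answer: -118504573021/16390674 ≈ -7230.0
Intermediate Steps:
s(n, y) = n*(n + y) (s(n, y) = (n + y)*n = n*(n + y))
J(m) = 4 - (1 + m)/(m + (2 + m)*(m + 2*m²)) (J(m) = 4 - (m + 1)/((m + 2)*(m + m*(m + m)) + m) = 4 - (1 + m)/((2 + m)*(m + m*(2*m)) + m) = 4 - (1 + m)/((2 + m)*(m + 2*m²) + m) = 4 - (1 + m)/(m + (2 + m)*(m + 2*m²)))
L(W) = (-1 + 8*(W + W²)² + 12*W + 12*W²)/((W + W²)*(3 + 2*W + 2*W²)) (L(W) = (-1 + 8*(W*W + W)² + 12*(W*W + W))/((W*W + W)*(3 + 2*(W*W + W))) = (-1 + 8*(W² + W)² + 12*(W² + W))/((W² + W)*(3 + 2*(W² + W))) = (-1 + 8*(W + W²)² + 12*(W + W²))/((W + W²)*(3 + 2*(W + W²))) = (-1 + 8*(W + W²)² + (12*W + 12*W²))/((W + W²)*(3 + (2*W + 2*W²))) = (-1 + 8*(W + W²)² + 12*W + 12*W²)/((W + W²)*(3 + 2*W + 2*W²)))
L(-54) - 7234 = (-1 + 8*(-54)⁴ + 12*(-54) + 16*(-54)³ + 20*(-54)²)/((-54)*(3 + 2*(-54)³ + 4*(-54)² + 5*(-54))) - 7234 = -(-1 + 8*8503056 - 648 + 16*(-157464) + 20*2916)/(54*(3 + 2*(-157464) + 4*2916 - 270)) - 7234 = -(-1 + 68024448 - 648 - 2519424 + 58320)/(54*(3 - 314928 + 11664 - 270)) - 7234 = -1/54*65562695/(-303531) - 7234 = -1/54*(-1/303531)*65562695 - 7234 = 65562695/16390674 - 7234 = -118504573021/16390674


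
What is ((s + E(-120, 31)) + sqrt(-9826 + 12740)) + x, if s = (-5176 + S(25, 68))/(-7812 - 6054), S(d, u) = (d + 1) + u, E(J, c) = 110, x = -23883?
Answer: -54938556/2311 + sqrt(2914) ≈ -23719.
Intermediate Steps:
S(d, u) = 1 + d + u (S(d, u) = (1 + d) + u = 1 + d + u)
s = 847/2311 (s = (-5176 + (1 + 25 + 68))/(-7812 - 6054) = (-5176 + 94)/(-13866) = -5082*(-1/13866) = 847/2311 ≈ 0.36651)
((s + E(-120, 31)) + sqrt(-9826 + 12740)) + x = ((847/2311 + 110) + sqrt(-9826 + 12740)) - 23883 = (255057/2311 + sqrt(2914)) - 23883 = -54938556/2311 + sqrt(2914)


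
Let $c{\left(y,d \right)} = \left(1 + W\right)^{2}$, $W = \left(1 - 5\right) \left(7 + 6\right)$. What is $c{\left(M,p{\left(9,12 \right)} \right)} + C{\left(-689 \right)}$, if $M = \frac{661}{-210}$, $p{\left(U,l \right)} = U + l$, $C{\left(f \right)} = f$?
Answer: $1912$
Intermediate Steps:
$M = - \frac{661}{210}$ ($M = 661 \left(- \frac{1}{210}\right) = - \frac{661}{210} \approx -3.1476$)
$W = -52$ ($W = \left(-4\right) 13 = -52$)
$c{\left(y,d \right)} = 2601$ ($c{\left(y,d \right)} = \left(1 - 52\right)^{2} = \left(-51\right)^{2} = 2601$)
$c{\left(M,p{\left(9,12 \right)} \right)} + C{\left(-689 \right)} = 2601 - 689 = 1912$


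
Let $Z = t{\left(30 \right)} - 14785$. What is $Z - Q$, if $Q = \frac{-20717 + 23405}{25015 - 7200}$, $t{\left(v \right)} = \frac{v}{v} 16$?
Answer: $- \frac{37587489}{2545} \approx -14769.0$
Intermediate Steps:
$t{\left(v \right)} = 16$ ($t{\left(v \right)} = 1 \cdot 16 = 16$)
$Q = \frac{384}{2545}$ ($Q = \frac{2688}{17815} = 2688 \cdot \frac{1}{17815} = \frac{384}{2545} \approx 0.15088$)
$Z = -14769$ ($Z = 16 - 14785 = -14769$)
$Z - Q = -14769 - \frac{384}{2545} = - \frac{37587489}{2545}$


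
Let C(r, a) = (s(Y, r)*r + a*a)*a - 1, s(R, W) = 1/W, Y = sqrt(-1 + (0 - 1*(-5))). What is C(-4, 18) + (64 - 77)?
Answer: 5836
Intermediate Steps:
Y = 2 (Y = sqrt(-1 + (0 + 5)) = sqrt(-1 + 5) = sqrt(4) = 2)
C(r, a) = -1 + a*(1 + a**2) (C(r, a) = (r/r + a*a)*a - 1 = (1 + a**2)*a - 1 = a*(1 + a**2) - 1 = -1 + a*(1 + a**2))
C(-4, 18) + (64 - 77) = (-1 + 18 + 18**3) + (64 - 77) = (-1 + 18 + 5832) - 13 = 5849 - 13 = 5836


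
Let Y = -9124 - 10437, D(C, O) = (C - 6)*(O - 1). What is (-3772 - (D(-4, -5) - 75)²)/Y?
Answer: 3997/19561 ≈ 0.20434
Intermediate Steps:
D(C, O) = (-1 + O)*(-6 + C) (D(C, O) = (-6 + C)*(-1 + O) = (-1 + O)*(-6 + C))
Y = -19561
(-3772 - (D(-4, -5) - 75)²)/Y = (-3772 - ((6 - 1*(-4) - 6*(-5) - 4*(-5)) - 75)²)/(-19561) = (-3772 - ((6 + 4 + 30 + 20) - 75)²)*(-1/19561) = (-3772 - (60 - 75)²)*(-1/19561) = (-3772 - 1*(-15)²)*(-1/19561) = (-3772 - 1*225)*(-1/19561) = (-3772 - 225)*(-1/19561) = -3997*(-1/19561) = 3997/19561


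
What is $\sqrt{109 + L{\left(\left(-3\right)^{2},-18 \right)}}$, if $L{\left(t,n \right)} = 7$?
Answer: $2 \sqrt{29} \approx 10.77$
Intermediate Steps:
$\sqrt{109 + L{\left(\left(-3\right)^{2},-18 \right)}} = \sqrt{109 + 7} = \sqrt{116} = 2 \sqrt{29}$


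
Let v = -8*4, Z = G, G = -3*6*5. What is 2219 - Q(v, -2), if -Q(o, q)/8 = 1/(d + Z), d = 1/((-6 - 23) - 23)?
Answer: 10386723/4681 ≈ 2218.9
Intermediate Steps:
d = -1/52 (d = 1/(-29 - 23) = 1/(-52) = -1/52 ≈ -0.019231)
G = -90 (G = -18*5 = -90)
Z = -90
v = -32
Q(o, q) = 416/4681 (Q(o, q) = -8/(-1/52 - 90) = -8/(-4681/52) = -8*(-52/4681) = 416/4681)
2219 - Q(v, -2) = 2219 - 1*416/4681 = 2219 - 416/4681 = 10386723/4681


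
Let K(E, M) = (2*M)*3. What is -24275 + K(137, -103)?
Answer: -24893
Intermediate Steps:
K(E, M) = 6*M
-24275 + K(137, -103) = -24275 + 6*(-103) = -24275 - 618 = -24893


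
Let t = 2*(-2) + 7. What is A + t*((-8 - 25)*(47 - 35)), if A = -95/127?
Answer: -150971/127 ≈ -1188.7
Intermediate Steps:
A = -95/127 (A = -95*1/127 = -95/127 ≈ -0.74803)
t = 3 (t = -4 + 7 = 3)
A + t*((-8 - 25)*(47 - 35)) = -95/127 + 3*((-8 - 25)*(47 - 35)) = -95/127 + 3*(-33*12) = -95/127 + 3*(-396) = -95/127 - 1188 = -150971/127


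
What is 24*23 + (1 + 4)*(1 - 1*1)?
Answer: 552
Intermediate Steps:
24*23 + (1 + 4)*(1 - 1*1) = 552 + 5*(1 - 1) = 552 + 5*0 = 552 + 0 = 552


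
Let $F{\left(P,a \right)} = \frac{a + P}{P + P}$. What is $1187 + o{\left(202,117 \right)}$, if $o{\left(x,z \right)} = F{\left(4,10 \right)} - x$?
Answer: $\frac{3947}{4} \approx 986.75$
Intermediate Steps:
$F{\left(P,a \right)} = \frac{P + a}{2 P}$
$o{\left(x,z \right)} = \frac{7}{4} - x$ ($o{\left(x,z \right)} = \frac{4 + 10}{2 \cdot 4} - x = \frac{1}{2} \cdot \frac{1}{4} \cdot 14 - x = \frac{7}{4} - x$)
$1187 + o{\left(202,117 \right)} = 1187 + \left(\frac{7}{4} - 202\right) = 1187 - \frac{801}{4} = \frac{3947}{4}$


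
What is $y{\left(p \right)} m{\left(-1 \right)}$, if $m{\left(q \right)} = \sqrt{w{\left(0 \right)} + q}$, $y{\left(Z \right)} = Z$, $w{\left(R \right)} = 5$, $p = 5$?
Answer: $10$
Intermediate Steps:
$m{\left(q \right)} = \sqrt{5 + q}$
$y{\left(p \right)} m{\left(-1 \right)} = 5 \sqrt{5 - 1} = 5 \sqrt{4} = 5 \cdot 2 = 10$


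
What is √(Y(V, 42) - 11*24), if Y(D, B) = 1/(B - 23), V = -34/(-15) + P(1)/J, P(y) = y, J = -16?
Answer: I*√95285/19 ≈ 16.246*I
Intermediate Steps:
V = 529/240 (V = -34/(-15) + 1/(-16) = -34*(-1/15) + 1*(-1/16) = 34/15 - 1/16 = 529/240 ≈ 2.2042)
Y(D, B) = 1/(-23 + B)
√(Y(V, 42) - 11*24) = √(1/(-23 + 42) - 11*24) = √(1/19 - 264) = √(-5015/19) = I*√95285/19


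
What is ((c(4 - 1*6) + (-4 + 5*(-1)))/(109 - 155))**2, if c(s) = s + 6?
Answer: 25/2116 ≈ 0.011815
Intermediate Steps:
c(s) = 6 + s
((c(4 - 1*6) + (-4 + 5*(-1)))/(109 - 155))**2 = (((6 + (4 - 1*6)) + (-4 + 5*(-1)))/(109 - 155))**2 = (((6 + (4 - 6)) + (-4 - 5))/(-46))**2 = (((6 - 2) - 9)*(-1/46))**2 = ((4 - 9)*(-1/46))**2 = (-5*(-1/46))**2 = (5/46)**2 = 25/2116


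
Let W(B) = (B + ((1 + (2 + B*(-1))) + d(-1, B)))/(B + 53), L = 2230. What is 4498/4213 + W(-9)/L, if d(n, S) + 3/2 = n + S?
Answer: 80237809/75159920 ≈ 1.0676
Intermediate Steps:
d(n, S) = -3/2 + S + n (d(n, S) = -3/2 + (n + S) = -3/2 + (S + n) = -3/2 + S + n)
W(B) = (1/2 + B)/(53 + B) (W(B) = (B + ((1 + (2 + B*(-1))) + (-3/2 + B - 1)))/(B + 53) = (B + ((1 + (2 - B)) + (-5/2 + B)))/(53 + B) = (B + ((3 - B) + (-5/2 + B)))/(53 + B) = (B + 1/2)/(53 + B) = (1/2 + B)/(53 + B))
4498/4213 + W(-9)/L = 4498/4213 + ((1/2 - 9)/(53 - 9))/2230 = 4498*(1/4213) + (-17/2/44)*(1/2230) = 4498/4213 + ((1/44)*(-17/2))*(1/2230) = 4498/4213 - 17/88*1/2230 = 4498/4213 - 17/196240 = 80237809/75159920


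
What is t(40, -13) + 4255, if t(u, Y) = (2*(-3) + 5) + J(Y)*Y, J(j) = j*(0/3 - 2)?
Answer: 3916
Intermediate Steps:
J(j) = -2*j (J(j) = j*(0*(⅓) - 2) = j*(0 - 2) = j*(-2) = -2*j)
t(u, Y) = -1 - 2*Y² (t(u, Y) = (2*(-3) + 5) + (-2*Y)*Y = (-6 + 5) - 2*Y² = -1 - 2*Y²)
t(40, -13) + 4255 = (-1 - 2*(-13)²) + 4255 = (-1 - 2*169) + 4255 = (-1 - 338) + 4255 = -339 + 4255 = 3916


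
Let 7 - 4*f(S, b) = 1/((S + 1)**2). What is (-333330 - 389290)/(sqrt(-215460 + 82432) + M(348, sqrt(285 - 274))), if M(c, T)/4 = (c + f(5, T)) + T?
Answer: -26014320/(50363 + 144*sqrt(11) + 72*I*sqrt(33257)) ≈ -479.69 + 123.89*I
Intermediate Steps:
f(S, b) = 7/4 - 1/(4*(1 + S)**2) (f(S, b) = 7/4 - 1/(4*(S + 1)**2) = 7/4 - 1/(4*(1 + S)**2))
M(c, T) = 251/36 + 4*T + 4*c (M(c, T) = 4*((c + (7/4 - 1/(4*(1 + 5)**2))) + T) = 4*((c + (7/4 - 1/4/6**2)) + T) = 4*((c + (7/4 - 1/4*1/36)) + T) = 4*((c + (7/4 - 1/144)) + T) = 4*((c + 251/144) + T) = 4*((251/144 + c) + T) = 4*(251/144 + T + c) = 251/36 + 4*T + 4*c)
(-333330 - 389290)/(sqrt(-215460 + 82432) + M(348, sqrt(285 - 274))) = (-333330 - 389290)/(sqrt(-215460 + 82432) + (251/36 + 4*sqrt(285 - 274) + 4*348)) = -722620/(sqrt(-133028) + (251/36 + 4*sqrt(11) + 1392)) = -722620/(2*I*sqrt(33257) + (50363/36 + 4*sqrt(11))) = -722620/(50363/36 + 4*sqrt(11) + 2*I*sqrt(33257))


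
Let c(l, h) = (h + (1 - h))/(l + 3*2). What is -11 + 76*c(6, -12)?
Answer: -14/3 ≈ -4.6667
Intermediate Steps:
c(l, h) = 1/(6 + l) (c(l, h) = 1/(l + 6) = 1/(6 + l))
-11 + 76*c(6, -12) = -11 + 76/(6 + 6) = -11 + 76/12 = -11 + 76*(1/12) = -11 + 19/3 = -14/3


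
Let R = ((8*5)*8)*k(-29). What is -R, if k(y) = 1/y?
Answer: 320/29 ≈ 11.034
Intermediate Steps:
R = -320/29 (R = ((8*5)*8)/(-29) = (40*8)*(-1/29) = 320*(-1/29) = -320/29 ≈ -11.034)
-R = -1*(-320/29) = 320/29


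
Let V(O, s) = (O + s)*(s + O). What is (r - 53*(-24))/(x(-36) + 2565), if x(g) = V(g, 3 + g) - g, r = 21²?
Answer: 571/2454 ≈ 0.23268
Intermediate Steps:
V(O, s) = (O + s)² (V(O, s) = (O + s)*(O + s) = (O + s)²)
r = 441
x(g) = (3 + 2*g)² - g (x(g) = (g + (3 + g))² - g = (3 + 2*g)² - g)
(r - 53*(-24))/(x(-36) + 2565) = (441 - 53*(-24))/(((3 + 2*(-36))² - 1*(-36)) + 2565) = (441 + 1272)/(((3 - 72)² + 36) + 2565) = 1713/(((-69)² + 36) + 2565) = 1713/((4761 + 36) + 2565) = 1713/(4797 + 2565) = 1713/7362 = 1713*(1/7362) = 571/2454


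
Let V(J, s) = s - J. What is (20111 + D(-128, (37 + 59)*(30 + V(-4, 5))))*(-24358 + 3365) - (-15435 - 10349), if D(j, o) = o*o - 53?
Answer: -294691185058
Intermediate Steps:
D(j, o) = -53 + o² (D(j, o) = o² - 53 = -53 + o²)
(20111 + D(-128, (37 + 59)*(30 + V(-4, 5))))*(-24358 + 3365) - (-15435 - 10349) = (20111 + (-53 + ((37 + 59)*(30 + (5 - 1*(-4))))²))*(-24358 + 3365) - (-15435 - 10349) = (20111 + (-53 + (96*(30 + (5 + 4)))²))*(-20993) - 1*(-25784) = (20111 + (-53 + (96*(30 + 9))²))*(-20993) + 25784 = (20111 + (-53 + (96*39)²))*(-20993) + 25784 = (20111 + (-53 + 3744²))*(-20993) + 25784 = (20111 + (-53 + 14017536))*(-20993) + 25784 = (20111 + 14017483)*(-20993) + 25784 = 14037594*(-20993) + 25784 = -294691210842 + 25784 = -294691185058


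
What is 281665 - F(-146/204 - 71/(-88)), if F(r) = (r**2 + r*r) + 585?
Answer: 2830776750479/10071072 ≈ 2.8108e+5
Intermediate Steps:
F(r) = 585 + 2*r**2 (F(r) = (r**2 + r**2) + 585 = 2*r**2 + 585 = 585 + 2*r**2)
281665 - F(-146/204 - 71/(-88)) = 281665 - (585 + 2*(-146/204 - 71/(-88))**2) = 281665 - (585 + 2*(-146*1/204 - 71*(-1/88))**2) = 281665 - (585 + 2*(-73/102 + 71/88)**2) = 281665 - (585 + 2*(409/4488)**2) = 281665 - (585 + 2*(167281/20142144)) = 281665 - (585 + 167281/10071072) = 281665 - 1*5891744401/10071072 = 281665 - 5891744401/10071072 = 2830776750479/10071072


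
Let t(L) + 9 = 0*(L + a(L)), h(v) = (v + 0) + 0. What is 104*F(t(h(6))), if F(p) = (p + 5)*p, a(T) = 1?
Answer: 3744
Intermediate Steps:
h(v) = v (h(v) = v + 0 = v)
t(L) = -9 (t(L) = -9 + 0*(L + 1) = -9 + 0*(1 + L) = -9 + 0 = -9)
F(p) = p*(5 + p) (F(p) = (5 + p)*p = p*(5 + p))
104*F(t(h(6))) = 104*(-9*(5 - 9)) = 104*(-9*(-4)) = 104*36 = 3744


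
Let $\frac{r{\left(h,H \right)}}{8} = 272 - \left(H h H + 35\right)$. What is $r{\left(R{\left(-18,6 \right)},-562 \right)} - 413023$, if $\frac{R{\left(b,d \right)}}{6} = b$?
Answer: $272478089$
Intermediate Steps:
$R{\left(b,d \right)} = 6 b$
$r{\left(h,H \right)} = 1896 - 8 h H^{2}$ ($r{\left(h,H \right)} = 8 \left(272 - \left(H h H + 35\right)\right) = 8 \left(272 - \left(h H^{2} + 35\right)\right) = 8 \left(272 - \left(35 + h H^{2}\right)\right) = 8 \left(237 - h H^{2}\right) = 1896 - 8 h H^{2}$)
$r{\left(R{\left(-18,6 \right)},-562 \right)} - 413023 = \left(1896 - 8 \cdot 6 \left(-18\right) \left(-562\right)^{2}\right) - 413023 = \left(1896 - \left(-864\right) 315844\right) - 413023 = \left(1896 + 272889216\right) - 413023 = 272891112 - 413023 = 272478089$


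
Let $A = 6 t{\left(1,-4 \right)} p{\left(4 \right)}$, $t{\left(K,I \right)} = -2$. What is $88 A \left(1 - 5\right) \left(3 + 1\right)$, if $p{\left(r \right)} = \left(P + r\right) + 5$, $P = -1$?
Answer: $135168$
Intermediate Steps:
$p{\left(r \right)} = 4 + r$ ($p{\left(r \right)} = \left(-1 + r\right) + 5 = 4 + r$)
$A = -96$ ($A = 6 \left(-2\right) \left(4 + 4\right) = \left(-12\right) 8 = -96$)
$88 A \left(1 - 5\right) \left(3 + 1\right) = 88 \left(-96\right) \left(1 - 5\right) \left(3 + 1\right) = - 8448 \left(\left(-4\right) 4\right) = \left(-8448\right) \left(-16\right) = 135168$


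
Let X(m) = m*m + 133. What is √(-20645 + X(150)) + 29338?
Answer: 29338 + 2*√497 ≈ 29383.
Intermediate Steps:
X(m) = 133 + m² (X(m) = m² + 133 = 133 + m²)
√(-20645 + X(150)) + 29338 = √(-20645 + (133 + 150²)) + 29338 = √(-20645 + (133 + 22500)) + 29338 = √(-20645 + 22633) + 29338 = √1988 + 29338 = 2*√497 + 29338 = 29338 + 2*√497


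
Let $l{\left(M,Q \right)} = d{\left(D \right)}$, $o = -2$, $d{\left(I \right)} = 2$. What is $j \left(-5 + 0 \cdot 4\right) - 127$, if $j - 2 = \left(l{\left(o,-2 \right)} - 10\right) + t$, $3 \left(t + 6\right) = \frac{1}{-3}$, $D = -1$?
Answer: $- \frac{598}{9} \approx -66.444$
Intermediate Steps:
$l{\left(M,Q \right)} = 2$
$t = - \frac{55}{9}$ ($t = -6 + \frac{1}{3 \left(-3\right)} = -6 + \frac{1}{3} \left(- \frac{1}{3}\right) = -6 - \frac{1}{9} = - \frac{55}{9} \approx -6.1111$)
$j = - \frac{109}{9}$ ($j = 2 + \left(\left(2 - 10\right) - \frac{55}{9}\right) = 2 - \frac{127}{9} = - \frac{109}{9} \approx -12.111$)
$j \left(-5 + 0 \cdot 4\right) - 127 = - \frac{109 \left(-5 + 0 \cdot 4\right)}{9} - 127 = - \frac{109 \left(-5 + 0\right)}{9} - 127 = \left(- \frac{109}{9}\right) \left(-5\right) - 127 = \frac{545}{9} - 127 = - \frac{598}{9}$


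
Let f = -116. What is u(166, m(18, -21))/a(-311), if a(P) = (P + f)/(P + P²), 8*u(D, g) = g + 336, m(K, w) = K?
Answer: -8532285/854 ≈ -9991.0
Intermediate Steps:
u(D, g) = 42 + g/8 (u(D, g) = (g + 336)/8 = (336 + g)/8 = 42 + g/8)
a(P) = (-116 + P)/(P + P²) (a(P) = (P - 116)/(P + P²) = (-116 + P)/(P + P²))
u(166, m(18, -21))/a(-311) = (42 + (⅛)*18)/(((-116 - 311)/((-311)*(1 - 311)))) = (42 + 9/4)/((-1/311*(-427)/(-310))) = 177/(4*((-1/311*(-1/310)*(-427)))) = 177/(4*(-427/96410)) = (177/4)*(-96410/427) = -8532285/854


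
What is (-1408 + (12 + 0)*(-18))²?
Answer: 2637376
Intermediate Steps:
(-1408 + (12 + 0)*(-18))² = (-1408 + 12*(-18))² = (-1408 - 216)² = (-1624)² = 2637376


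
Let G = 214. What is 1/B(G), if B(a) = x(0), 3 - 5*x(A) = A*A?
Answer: 5/3 ≈ 1.6667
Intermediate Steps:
x(A) = 3/5 - A**2/5 (x(A) = 3/5 - A*A/5 = 3/5 - A**2/5)
B(a) = 3/5 (B(a) = 3/5 - 1/5*0**2 = 3/5 - 1/5*0 = 3/5 + 0 = 3/5)
1/B(G) = 1/(3/5) = 5/3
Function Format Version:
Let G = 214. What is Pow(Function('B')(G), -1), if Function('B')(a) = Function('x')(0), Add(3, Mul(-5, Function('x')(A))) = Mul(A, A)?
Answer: Rational(5, 3) ≈ 1.6667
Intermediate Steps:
Function('x')(A) = Add(Rational(3, 5), Mul(Rational(-1, 5), Pow(A, 2))) (Function('x')(A) = Add(Rational(3, 5), Mul(Rational(-1, 5), Mul(A, A))) = Add(Rational(3, 5), Mul(Rational(-1, 5), Pow(A, 2))))
Function('B')(a) = Rational(3, 5) (Function('B')(a) = Add(Rational(3, 5), Mul(Rational(-1, 5), Pow(0, 2))) = Add(Rational(3, 5), Mul(Rational(-1, 5), 0)) = Add(Rational(3, 5), 0) = Rational(3, 5))
Pow(Function('B')(G), -1) = Pow(Rational(3, 5), -1) = Rational(5, 3)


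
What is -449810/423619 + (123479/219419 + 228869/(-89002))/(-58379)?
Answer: -512797242913453040913/482954347145123246638 ≈ -1.0618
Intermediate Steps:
-449810/423619 + (123479/219419 + 228869/(-89002))/(-58379) = -449810*1/423619 + (123479*(1/219419) + 228869*(-1/89002))*(-1/58379) = -449810/423619 + (123479/219419 - 228869/89002)*(-1/58379) = -449810/423619 - 39228329153/19528729838*(-1/58379) = -449810/423619 + 39228329153/1140067719212602 = -512797242913453040913/482954347145123246638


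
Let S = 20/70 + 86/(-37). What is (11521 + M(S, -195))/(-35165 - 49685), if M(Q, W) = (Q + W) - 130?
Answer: -1449618/10988075 ≈ -0.13193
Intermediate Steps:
S = -528/259 (S = 20*(1/70) + 86*(-1/37) = 2/7 - 86/37 = -528/259 ≈ -2.0386)
M(Q, W) = -130 + Q + W
(11521 + M(S, -195))/(-35165 - 49685) = (11521 + (-130 - 528/259 - 195))/(-35165 - 49685) = (11521 - 84703/259)/(-84850) = (2899236/259)*(-1/84850) = -1449618/10988075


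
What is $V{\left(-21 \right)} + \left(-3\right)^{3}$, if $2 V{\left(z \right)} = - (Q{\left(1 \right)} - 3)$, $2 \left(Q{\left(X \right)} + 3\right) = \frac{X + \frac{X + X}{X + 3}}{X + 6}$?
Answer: $- \frac{1347}{56} \approx -24.054$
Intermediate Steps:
$Q{\left(X \right)} = -3 + \frac{X + \frac{2 X}{3 + X}}{2 \left(6 + X\right)}$ ($Q{\left(X \right)} = -3 + \frac{\left(X + \frac{X + X}{X + 3}\right) \frac{1}{X + 6}}{2} = -3 + \frac{\left(X + \frac{2 X}{3 + X}\right) \frac{1}{6 + X}}{2} = -3 + \frac{\frac{1}{6 + X} \left(X + \frac{2 X}{3 + X}\right)}{2} = -3 + \frac{X + \frac{2 X}{3 + X}}{2 \left(6 + X\right)}$)
$V{\left(z \right)} = \frac{165}{56}$ ($V{\left(z \right)} = \frac{\left(-1\right) \left(\frac{-108 - 49 - 5 \cdot 1^{2}}{2 \left(18 + 1^{2} + 9 \cdot 1\right)} - 3\right)}{2} = \frac{\left(-1\right) \left(\frac{-108 - 49 - 5}{2 \left(18 + 1 + 9\right)} - 3\right)}{2} = \frac{\left(-1\right) \left(\frac{-108 - 49 - 5}{2 \cdot 28} - 3\right)}{2} = \frac{\left(-1\right) \left(\frac{1}{2} \cdot \frac{1}{28} \left(-162\right) - 3\right)}{2} = \frac{\left(-1\right) \left(- \frac{81}{28} - 3\right)}{2} = \frac{\left(-1\right) \left(- \frac{165}{28}\right)}{2} = \frac{1}{2} \cdot \frac{165}{28} = \frac{165}{56}$)
$V{\left(-21 \right)} + \left(-3\right)^{3} = \frac{165}{56} + \left(-3\right)^{3} = \frac{165}{56} - 27 = - \frac{1347}{56}$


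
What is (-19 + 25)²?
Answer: 36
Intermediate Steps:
(-19 + 25)² = 6² = 36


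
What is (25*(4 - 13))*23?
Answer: -5175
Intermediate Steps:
(25*(4 - 13))*23 = (25*(-9))*23 = -225*23 = -5175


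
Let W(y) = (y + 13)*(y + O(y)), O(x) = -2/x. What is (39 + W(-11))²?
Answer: 36481/121 ≈ 301.50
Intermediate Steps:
W(y) = (13 + y)*(y - 2/y) (W(y) = (y + 13)*(y - 2/y) = (13 + y)*(y - 2/y))
(39 + W(-11))² = (39 + (-2 + (-11)² - 26/(-11) + 13*(-11)))² = (39 + (-2 + 121 - 26*(-1/11) - 143))² = (39 + (-2 + 121 + 26/11 - 143))² = (39 - 238/11)² = (191/11)² = 36481/121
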